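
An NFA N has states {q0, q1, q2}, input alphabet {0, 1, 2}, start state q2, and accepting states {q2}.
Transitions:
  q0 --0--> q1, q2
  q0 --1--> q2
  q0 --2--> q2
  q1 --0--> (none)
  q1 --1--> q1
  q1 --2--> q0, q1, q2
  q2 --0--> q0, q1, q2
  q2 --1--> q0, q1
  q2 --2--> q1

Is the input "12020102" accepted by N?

Start: {q2}
read 1: {q0, q1}
read 2: {q0, q1, q2}
read 0: {q0, q1, q2}
read 2: {q0, q1, q2}
read 0: {q0, q1, q2}
read 1: {q0, q1, q2}
read 0: {q0, q1, q2}
read 2: {q0, q1, q2}
Reachable ∩ accepting = {q2} — nonempty.

accepted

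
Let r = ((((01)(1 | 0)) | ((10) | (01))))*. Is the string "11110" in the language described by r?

11110 cannot be split into zero or more pieces each matching (((01)(1|0))|((10)|(01))).

no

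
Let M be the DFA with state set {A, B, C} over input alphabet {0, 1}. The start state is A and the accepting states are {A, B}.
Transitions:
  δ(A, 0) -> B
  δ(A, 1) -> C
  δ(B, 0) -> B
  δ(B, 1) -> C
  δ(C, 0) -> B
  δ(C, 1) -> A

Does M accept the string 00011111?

A --0--> B
B --0--> B
B --0--> B
B --1--> C
C --1--> A
A --1--> C
C --1--> A
A --1--> C
End in state C, which is not an accepting state.

rejected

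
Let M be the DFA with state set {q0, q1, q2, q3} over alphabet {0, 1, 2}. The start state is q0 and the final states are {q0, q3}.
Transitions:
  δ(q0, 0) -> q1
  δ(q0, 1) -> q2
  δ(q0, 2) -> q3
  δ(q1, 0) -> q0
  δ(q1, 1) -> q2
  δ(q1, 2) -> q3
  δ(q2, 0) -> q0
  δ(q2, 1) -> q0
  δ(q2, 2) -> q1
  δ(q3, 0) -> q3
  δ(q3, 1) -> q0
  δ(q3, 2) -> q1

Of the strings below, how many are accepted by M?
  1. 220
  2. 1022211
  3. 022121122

220: accepted
1022211: rejected
022121122: rejected

1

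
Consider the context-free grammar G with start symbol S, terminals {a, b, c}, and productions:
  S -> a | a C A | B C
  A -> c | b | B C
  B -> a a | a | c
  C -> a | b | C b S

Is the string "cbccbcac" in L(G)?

no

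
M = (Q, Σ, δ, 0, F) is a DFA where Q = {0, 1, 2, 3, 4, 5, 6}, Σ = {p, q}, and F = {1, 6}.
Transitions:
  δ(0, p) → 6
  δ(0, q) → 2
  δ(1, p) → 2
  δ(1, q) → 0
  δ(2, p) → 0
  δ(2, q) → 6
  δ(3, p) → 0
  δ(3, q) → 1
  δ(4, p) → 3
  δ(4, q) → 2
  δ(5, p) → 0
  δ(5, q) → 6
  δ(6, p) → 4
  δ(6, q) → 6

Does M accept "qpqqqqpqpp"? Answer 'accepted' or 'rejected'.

accepted

0 --q--> 2
2 --p--> 0
0 --q--> 2
2 --q--> 6
6 --q--> 6
6 --q--> 6
6 --p--> 4
4 --q--> 2
2 --p--> 0
0 --p--> 6
End in state 6, which is an accepting state.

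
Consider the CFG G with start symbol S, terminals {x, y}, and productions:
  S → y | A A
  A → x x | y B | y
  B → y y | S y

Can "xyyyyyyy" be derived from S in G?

no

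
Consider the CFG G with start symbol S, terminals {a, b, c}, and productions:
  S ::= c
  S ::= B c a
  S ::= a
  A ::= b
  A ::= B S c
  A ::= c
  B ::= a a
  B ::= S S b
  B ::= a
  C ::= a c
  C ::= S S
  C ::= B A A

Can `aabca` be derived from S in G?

yes

S ⇒ Bca ⇒ SSbca ⇒ aSbca ⇒ aabca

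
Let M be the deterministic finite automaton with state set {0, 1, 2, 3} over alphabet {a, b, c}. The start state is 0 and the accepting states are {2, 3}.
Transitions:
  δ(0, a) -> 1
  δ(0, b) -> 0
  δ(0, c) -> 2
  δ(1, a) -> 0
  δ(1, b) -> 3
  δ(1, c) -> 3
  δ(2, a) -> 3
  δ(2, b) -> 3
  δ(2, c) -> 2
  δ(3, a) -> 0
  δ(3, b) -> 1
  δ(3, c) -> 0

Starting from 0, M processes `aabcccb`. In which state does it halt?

3

0 --a--> 1
1 --a--> 0
0 --b--> 0
0 --c--> 2
2 --c--> 2
2 --c--> 2
2 --b--> 3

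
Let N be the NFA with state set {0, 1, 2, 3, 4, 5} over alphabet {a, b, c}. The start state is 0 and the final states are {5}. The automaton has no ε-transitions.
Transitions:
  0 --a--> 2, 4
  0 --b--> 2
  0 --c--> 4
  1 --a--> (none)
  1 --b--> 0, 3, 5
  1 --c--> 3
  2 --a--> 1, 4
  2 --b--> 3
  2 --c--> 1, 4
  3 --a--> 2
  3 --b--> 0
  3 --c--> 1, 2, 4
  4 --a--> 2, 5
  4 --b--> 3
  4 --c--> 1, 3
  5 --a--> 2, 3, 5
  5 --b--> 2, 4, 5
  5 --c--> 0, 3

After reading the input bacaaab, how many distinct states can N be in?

Start: {0}
read b: {2}
read a: {1, 4}
read c: {1, 3}
read a: {2}
read a: {1, 4}
read a: {2, 5}
read b: {2, 3, 4, 5}
Final reachable set {2, 3, 4, 5} has 4 states.

4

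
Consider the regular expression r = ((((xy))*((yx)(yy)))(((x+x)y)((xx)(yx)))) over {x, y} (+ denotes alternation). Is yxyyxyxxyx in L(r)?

yes

Split as yxyy·xyxxyx: (((xy))*((yx)(yy))) matches yxyy and (((x+x)y)((xx)(yx))) matches xyxxyx.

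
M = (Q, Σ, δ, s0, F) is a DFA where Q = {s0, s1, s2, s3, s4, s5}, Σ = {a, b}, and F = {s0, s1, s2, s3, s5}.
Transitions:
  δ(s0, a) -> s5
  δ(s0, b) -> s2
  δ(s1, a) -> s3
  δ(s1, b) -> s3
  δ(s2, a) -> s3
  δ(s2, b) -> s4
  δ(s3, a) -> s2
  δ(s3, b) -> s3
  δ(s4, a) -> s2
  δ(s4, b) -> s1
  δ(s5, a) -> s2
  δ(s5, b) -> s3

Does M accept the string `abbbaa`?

accepted

s0 --a--> s5
s5 --b--> s3
s3 --b--> s3
s3 --b--> s3
s3 --a--> s2
s2 --a--> s3
End in state s3, which is an accepting state.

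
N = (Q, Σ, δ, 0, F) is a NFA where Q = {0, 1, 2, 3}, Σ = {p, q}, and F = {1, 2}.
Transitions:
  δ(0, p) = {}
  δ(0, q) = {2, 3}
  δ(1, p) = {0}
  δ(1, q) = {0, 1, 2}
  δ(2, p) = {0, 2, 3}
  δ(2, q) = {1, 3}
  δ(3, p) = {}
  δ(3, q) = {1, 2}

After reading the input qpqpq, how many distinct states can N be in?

3

Start: {0}
read q: {2, 3}
read p: {0, 2, 3}
read q: {1, 2, 3}
read p: {0, 2, 3}
read q: {1, 2, 3}
Final reachable set {1, 2, 3} has 3 states.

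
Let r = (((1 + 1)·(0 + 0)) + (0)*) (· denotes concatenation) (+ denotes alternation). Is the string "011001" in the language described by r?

Neither ((1+1)·(0+0)) nor (0)* matches 011001.

no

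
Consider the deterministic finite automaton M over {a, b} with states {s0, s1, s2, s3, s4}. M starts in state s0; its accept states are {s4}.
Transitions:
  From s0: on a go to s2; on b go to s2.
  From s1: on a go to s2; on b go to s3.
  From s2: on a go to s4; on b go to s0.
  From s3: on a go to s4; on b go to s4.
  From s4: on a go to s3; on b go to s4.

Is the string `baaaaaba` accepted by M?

rejected

s0 --b--> s2
s2 --a--> s4
s4 --a--> s3
s3 --a--> s4
s4 --a--> s3
s3 --a--> s4
s4 --b--> s4
s4 --a--> s3
End in state s3, which is not an accepting state.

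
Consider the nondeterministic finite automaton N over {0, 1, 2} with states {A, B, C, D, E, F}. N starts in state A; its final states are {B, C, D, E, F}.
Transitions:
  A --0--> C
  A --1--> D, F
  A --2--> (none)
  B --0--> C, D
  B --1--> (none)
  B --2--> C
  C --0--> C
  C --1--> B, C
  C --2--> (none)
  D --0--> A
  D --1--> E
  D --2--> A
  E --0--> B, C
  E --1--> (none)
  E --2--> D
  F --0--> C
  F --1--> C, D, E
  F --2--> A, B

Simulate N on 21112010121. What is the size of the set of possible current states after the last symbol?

Start: {A}
read 2: {}
The reachable set is empty and stays empty for the remaining 10 symbols.
Final reachable set {} has 0 states.

0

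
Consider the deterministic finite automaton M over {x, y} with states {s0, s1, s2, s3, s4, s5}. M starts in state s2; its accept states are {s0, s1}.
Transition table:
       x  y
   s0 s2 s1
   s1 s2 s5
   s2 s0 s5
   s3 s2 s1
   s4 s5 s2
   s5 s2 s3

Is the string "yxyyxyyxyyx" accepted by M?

s2 --y--> s5
s5 --x--> s2
s2 --y--> s5
s5 --y--> s3
s3 --x--> s2
s2 --y--> s5
s5 --y--> s3
s3 --x--> s2
s2 --y--> s5
s5 --y--> s3
s3 --x--> s2
End in state s2, which is not an accepting state.

rejected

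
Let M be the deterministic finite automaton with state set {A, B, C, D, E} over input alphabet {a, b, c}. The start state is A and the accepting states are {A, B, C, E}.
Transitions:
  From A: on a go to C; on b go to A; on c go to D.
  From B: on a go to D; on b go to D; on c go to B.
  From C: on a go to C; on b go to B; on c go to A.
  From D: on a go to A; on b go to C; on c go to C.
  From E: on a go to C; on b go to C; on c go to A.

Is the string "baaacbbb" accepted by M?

accepted

A --b--> A
A --a--> C
C --a--> C
C --a--> C
C --c--> A
A --b--> A
A --b--> A
A --b--> A
End in state A, which is an accepting state.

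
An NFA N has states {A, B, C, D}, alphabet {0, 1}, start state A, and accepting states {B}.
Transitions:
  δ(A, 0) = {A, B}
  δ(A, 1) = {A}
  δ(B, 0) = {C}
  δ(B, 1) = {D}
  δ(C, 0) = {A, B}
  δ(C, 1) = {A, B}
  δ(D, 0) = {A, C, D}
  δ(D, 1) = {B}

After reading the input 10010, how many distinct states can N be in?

Start: {A}
read 1: {A}
read 0: {A, B}
read 0: {A, B, C}
read 1: {A, B, D}
read 0: {A, B, C, D}
Final reachable set {A, B, C, D} has 4 states.

4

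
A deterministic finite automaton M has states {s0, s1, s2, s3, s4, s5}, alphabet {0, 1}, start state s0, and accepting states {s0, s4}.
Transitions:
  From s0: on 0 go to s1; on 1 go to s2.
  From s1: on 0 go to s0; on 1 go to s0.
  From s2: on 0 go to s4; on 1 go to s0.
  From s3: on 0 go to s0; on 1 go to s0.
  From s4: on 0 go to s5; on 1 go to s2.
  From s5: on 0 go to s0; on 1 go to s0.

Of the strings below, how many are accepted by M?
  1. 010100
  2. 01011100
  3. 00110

2

010100: accepted
01011100: accepted
00110: rejected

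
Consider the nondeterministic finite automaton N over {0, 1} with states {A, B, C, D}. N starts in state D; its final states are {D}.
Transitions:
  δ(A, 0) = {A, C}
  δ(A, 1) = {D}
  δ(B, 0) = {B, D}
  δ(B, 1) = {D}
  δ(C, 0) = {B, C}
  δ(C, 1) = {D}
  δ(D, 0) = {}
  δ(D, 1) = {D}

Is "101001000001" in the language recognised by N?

rejected

Start: {D}
read 1: {D}
read 0: {}
The reachable set is empty and stays empty for the remaining 10 symbols.
Reachable ∩ accepting = {} — empty.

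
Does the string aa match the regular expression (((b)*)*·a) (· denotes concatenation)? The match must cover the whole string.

no

No split of aa into u·v has ((b)*)* matching u and a matching v.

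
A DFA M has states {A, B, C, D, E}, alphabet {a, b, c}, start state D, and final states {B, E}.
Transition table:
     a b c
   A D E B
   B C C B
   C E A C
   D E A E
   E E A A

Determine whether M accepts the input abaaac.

rejected

D --a--> E
E --b--> A
A --a--> D
D --a--> E
E --a--> E
E --c--> A
End in state A, which is not an accepting state.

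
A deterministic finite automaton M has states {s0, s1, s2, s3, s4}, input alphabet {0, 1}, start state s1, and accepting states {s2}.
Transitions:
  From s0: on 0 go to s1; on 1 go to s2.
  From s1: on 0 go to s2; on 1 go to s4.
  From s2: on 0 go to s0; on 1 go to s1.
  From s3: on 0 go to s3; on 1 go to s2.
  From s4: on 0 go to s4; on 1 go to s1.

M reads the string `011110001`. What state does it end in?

s1 --0--> s2
s2 --1--> s1
s1 --1--> s4
s4 --1--> s1
s1 --1--> s4
s4 --0--> s4
s4 --0--> s4
s4 --0--> s4
s4 --1--> s1

s1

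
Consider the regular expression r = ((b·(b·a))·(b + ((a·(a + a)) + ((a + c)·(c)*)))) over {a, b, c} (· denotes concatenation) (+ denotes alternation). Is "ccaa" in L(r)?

no

No split of ccaa into u·v has (b·(b·a)) matching u and (b+((a·(a+a))+((a+c)·(c)*))) matching v.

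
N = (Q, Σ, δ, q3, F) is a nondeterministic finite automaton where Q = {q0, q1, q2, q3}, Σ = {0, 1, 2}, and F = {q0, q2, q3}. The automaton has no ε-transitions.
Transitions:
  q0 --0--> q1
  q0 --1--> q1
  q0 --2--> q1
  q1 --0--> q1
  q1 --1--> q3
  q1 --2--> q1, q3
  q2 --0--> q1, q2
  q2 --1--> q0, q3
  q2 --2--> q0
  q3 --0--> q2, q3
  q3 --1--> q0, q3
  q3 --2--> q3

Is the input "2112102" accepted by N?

Start: {q3}
read 2: {q3}
read 1: {q0, q3}
read 1: {q0, q1, q3}
read 2: {q1, q3}
read 1: {q0, q3}
read 0: {q1, q2, q3}
read 2: {q0, q1, q3}
Reachable ∩ accepting = {q0, q3} — nonempty.

accepted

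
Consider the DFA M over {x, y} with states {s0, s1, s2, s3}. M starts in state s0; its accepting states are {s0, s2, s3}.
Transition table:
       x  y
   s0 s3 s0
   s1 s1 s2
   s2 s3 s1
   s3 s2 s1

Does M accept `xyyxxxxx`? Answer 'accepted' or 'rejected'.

s0 --x--> s3
s3 --y--> s1
s1 --y--> s2
s2 --x--> s3
s3 --x--> s2
s2 --x--> s3
s3 --x--> s2
s2 --x--> s3
End in state s3, which is an accepting state.

accepted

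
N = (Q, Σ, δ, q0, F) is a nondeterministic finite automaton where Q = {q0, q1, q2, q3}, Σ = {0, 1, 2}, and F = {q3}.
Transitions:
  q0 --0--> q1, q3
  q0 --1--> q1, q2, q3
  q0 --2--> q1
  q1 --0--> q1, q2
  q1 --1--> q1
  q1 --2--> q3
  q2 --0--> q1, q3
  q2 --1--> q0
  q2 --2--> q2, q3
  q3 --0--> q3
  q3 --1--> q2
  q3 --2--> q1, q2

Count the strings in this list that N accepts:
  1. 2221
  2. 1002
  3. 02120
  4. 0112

3

2221: rejected
1002: accepted
02120: accepted
0112: accepted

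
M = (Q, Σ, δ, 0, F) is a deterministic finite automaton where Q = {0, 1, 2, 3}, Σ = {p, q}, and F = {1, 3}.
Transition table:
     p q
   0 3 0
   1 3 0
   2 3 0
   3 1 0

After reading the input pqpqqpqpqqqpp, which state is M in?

0 --p--> 3
3 --q--> 0
0 --p--> 3
3 --q--> 0
0 --q--> 0
0 --p--> 3
3 --q--> 0
0 --p--> 3
3 --q--> 0
0 --q--> 0
0 --q--> 0
0 --p--> 3
3 --p--> 1

1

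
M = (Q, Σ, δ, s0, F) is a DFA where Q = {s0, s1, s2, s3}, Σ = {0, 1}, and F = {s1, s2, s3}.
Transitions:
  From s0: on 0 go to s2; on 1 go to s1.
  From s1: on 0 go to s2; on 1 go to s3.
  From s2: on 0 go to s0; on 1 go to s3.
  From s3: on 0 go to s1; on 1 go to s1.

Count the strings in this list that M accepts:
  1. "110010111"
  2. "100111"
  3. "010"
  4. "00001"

4

"110010111": accepted
"100111": accepted
"010": accepted
"00001": accepted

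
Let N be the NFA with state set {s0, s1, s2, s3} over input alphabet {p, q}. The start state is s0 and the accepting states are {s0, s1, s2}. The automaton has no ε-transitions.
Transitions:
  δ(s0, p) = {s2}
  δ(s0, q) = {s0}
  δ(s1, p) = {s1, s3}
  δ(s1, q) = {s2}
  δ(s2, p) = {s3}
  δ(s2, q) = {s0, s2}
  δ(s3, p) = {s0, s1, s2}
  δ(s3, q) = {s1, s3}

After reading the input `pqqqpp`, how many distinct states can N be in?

Start: {s0}
read p: {s2}
read q: {s0, s2}
read q: {s0, s2}
read q: {s0, s2}
read p: {s2, s3}
read p: {s0, s1, s2, s3}
Final reachable set {s0, s1, s2, s3} has 4 states.

4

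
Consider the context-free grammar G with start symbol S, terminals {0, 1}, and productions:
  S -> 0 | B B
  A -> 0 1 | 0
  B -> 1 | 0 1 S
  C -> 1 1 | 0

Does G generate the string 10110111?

yes

S ⇒ BB ⇒ 1B ⇒ 101S ⇒ 101BB ⇒ 1011B ⇒ 101101S ⇒ 101101BB ⇒ 1011011B ⇒ 10110111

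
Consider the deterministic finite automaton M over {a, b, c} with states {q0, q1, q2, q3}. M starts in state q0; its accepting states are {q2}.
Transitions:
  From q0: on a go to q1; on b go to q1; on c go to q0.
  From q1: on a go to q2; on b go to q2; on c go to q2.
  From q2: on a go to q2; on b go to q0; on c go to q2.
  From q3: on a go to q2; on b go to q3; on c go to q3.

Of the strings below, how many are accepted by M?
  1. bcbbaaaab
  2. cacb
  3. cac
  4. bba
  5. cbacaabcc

bcbbaaaab: rejected
cacb: rejected
cac: accepted
bba: accepted
cbacaabcc: rejected

2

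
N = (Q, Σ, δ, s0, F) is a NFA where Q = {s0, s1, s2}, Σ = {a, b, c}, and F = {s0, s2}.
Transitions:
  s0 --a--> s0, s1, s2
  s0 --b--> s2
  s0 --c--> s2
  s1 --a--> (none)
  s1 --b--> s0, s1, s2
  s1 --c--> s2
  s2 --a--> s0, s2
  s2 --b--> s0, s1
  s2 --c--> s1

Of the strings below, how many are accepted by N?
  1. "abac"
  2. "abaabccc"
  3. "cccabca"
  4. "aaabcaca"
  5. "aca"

5

"abac": accepted
"abaabccc": accepted
"cccabca": accepted
"aaabcaca": accepted
"aca": accepted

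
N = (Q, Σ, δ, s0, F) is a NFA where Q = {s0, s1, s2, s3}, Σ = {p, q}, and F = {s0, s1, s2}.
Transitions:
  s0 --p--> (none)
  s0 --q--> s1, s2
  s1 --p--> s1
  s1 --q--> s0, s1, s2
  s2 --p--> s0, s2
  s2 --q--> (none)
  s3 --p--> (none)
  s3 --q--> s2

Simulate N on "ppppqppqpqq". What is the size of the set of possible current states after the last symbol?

0

Start: {s0}
read p: {}
The reachable set is empty and stays empty for the remaining 10 symbols.
Final reachable set {} has 0 states.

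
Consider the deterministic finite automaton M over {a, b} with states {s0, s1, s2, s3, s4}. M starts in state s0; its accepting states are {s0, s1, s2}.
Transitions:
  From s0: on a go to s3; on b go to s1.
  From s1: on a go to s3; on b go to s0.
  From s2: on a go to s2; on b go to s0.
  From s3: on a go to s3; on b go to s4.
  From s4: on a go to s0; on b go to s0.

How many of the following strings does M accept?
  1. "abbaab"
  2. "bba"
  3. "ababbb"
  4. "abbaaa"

1

"abbaab": rejected
"bba": rejected
"ababbb": accepted
"abbaaa": rejected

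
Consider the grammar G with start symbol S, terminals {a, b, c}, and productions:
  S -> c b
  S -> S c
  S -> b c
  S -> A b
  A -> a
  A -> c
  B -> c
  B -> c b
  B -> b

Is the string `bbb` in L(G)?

no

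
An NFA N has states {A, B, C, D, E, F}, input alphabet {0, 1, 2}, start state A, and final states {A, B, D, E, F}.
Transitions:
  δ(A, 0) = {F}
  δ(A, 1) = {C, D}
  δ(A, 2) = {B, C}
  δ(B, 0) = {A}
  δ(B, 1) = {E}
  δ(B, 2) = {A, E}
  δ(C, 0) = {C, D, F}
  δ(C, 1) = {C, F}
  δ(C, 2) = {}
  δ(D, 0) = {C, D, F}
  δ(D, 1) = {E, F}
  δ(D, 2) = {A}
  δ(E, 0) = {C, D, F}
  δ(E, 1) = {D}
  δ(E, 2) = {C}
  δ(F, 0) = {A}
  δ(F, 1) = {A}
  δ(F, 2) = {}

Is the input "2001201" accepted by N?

accepted

Start: {A}
read 2: {B, C}
read 0: {A, C, D, F}
read 0: {A, C, D, F}
read 1: {A, C, D, E, F}
read 2: {A, B, C}
read 0: {A, C, D, F}
read 1: {A, C, D, E, F}
Reachable ∩ accepting = {A, D, E, F} — nonempty.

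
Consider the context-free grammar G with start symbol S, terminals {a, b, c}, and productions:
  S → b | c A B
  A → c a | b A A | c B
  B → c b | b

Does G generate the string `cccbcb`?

S ⇒ cAB ⇒ ccBB ⇒ cccbB ⇒ cccbcb

yes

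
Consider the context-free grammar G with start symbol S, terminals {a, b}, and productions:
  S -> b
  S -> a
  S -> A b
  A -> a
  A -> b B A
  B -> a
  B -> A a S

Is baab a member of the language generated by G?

S ⇒ Ab ⇒ bBAb ⇒ baAb ⇒ baab

yes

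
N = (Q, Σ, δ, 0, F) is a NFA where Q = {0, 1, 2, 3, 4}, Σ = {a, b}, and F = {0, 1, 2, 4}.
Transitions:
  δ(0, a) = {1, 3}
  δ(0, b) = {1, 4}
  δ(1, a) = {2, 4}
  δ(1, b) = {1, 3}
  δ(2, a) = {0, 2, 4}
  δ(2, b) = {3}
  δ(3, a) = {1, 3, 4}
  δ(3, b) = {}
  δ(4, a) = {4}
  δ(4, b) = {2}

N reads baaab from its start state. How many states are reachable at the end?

4

Start: {0}
read b: {1, 4}
read a: {2, 4}
read a: {0, 2, 4}
read a: {0, 1, 2, 3, 4}
read b: {1, 2, 3, 4}
Final reachable set {1, 2, 3, 4} has 4 states.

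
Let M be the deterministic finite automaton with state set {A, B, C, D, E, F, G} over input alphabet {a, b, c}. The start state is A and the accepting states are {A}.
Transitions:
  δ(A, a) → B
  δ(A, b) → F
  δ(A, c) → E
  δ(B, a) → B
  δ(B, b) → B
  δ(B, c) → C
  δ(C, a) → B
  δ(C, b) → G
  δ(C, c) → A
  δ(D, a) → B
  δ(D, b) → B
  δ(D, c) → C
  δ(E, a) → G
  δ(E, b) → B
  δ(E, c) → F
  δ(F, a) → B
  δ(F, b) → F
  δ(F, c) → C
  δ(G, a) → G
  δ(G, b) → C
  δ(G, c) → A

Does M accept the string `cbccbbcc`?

accepted

A --c--> E
E --b--> B
B --c--> C
C --c--> A
A --b--> F
F --b--> F
F --c--> C
C --c--> A
End in state A, which is an accepting state.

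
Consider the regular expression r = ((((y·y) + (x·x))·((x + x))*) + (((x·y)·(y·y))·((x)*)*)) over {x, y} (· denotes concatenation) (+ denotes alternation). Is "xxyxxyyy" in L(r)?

Neither (((y·y)+(x·x))·((x+x))*) nor (((x·y)·(y·y))·((x)*)*) matches xxyxxyyy.

no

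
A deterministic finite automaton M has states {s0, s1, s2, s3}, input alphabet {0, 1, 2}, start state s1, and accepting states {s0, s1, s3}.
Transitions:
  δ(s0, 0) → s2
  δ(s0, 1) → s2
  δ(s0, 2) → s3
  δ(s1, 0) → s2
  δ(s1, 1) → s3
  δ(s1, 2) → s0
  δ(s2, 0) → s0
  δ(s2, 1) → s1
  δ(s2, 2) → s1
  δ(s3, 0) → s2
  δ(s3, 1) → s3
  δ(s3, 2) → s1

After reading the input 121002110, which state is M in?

s1 --1--> s3
s3 --2--> s1
s1 --1--> s3
s3 --0--> s2
s2 --0--> s0
s0 --2--> s3
s3 --1--> s3
s3 --1--> s3
s3 --0--> s2

s2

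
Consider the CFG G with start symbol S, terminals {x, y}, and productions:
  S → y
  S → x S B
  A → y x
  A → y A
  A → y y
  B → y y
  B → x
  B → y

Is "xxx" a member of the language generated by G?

no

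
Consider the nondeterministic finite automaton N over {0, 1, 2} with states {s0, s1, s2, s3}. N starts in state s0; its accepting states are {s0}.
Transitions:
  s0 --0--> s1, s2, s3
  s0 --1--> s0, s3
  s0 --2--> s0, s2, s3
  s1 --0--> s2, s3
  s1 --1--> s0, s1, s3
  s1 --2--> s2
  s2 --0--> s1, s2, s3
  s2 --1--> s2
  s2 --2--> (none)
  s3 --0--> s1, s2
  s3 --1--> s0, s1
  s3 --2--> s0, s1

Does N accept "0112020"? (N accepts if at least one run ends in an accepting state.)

Start: {s0}
read 0: {s1, s2, s3}
read 1: {s0, s1, s2, s3}
read 1: {s0, s1, s2, s3}
read 2: {s0, s1, s2, s3}
read 0: {s1, s2, s3}
read 2: {s0, s1, s2}
read 0: {s1, s2, s3}
Reachable ∩ accepting = {} — empty.

rejected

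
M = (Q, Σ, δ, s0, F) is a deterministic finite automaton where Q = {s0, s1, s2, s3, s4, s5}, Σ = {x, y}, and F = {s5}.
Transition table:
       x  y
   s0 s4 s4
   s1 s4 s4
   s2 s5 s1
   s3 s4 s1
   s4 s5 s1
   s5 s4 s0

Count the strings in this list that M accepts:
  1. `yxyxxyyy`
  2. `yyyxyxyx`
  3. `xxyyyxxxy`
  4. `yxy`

`yxyxxyyy`: rejected
`yyyxyxyx`: rejected
`xxyyyxxxy`: rejected
`yxy`: rejected

0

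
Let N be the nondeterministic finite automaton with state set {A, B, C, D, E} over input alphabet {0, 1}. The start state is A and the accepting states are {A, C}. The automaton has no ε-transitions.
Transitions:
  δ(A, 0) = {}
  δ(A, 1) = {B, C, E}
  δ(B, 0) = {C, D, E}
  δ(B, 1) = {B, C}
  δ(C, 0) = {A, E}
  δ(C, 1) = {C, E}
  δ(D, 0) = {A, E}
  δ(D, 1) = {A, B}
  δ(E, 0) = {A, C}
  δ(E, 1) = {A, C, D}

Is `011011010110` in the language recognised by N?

Start: {A}
read 0: {}
The reachable set is empty and stays empty for the remaining 11 symbols.
Reachable ∩ accepting = {} — empty.

rejected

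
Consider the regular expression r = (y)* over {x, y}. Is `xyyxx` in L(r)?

xyyxx cannot be split into zero or more pieces each matching y.

no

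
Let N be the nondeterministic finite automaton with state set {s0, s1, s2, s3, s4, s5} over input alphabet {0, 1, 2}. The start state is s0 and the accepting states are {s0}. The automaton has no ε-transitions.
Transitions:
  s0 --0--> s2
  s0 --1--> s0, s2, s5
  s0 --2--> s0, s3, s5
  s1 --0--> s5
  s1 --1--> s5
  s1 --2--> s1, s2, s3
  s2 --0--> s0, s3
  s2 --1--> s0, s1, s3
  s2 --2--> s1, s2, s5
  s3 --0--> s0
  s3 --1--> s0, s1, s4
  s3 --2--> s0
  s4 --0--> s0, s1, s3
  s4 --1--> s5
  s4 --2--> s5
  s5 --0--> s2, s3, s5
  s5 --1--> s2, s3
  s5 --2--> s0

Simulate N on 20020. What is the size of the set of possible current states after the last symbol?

Start: {s0}
read 2: {s0, s3, s5}
read 0: {s0, s2, s3, s5}
read 0: {s0, s2, s3, s5}
read 2: {s0, s1, s2, s3, s5}
read 0: {s0, s2, s3, s5}
Final reachable set {s0, s2, s3, s5} has 4 states.

4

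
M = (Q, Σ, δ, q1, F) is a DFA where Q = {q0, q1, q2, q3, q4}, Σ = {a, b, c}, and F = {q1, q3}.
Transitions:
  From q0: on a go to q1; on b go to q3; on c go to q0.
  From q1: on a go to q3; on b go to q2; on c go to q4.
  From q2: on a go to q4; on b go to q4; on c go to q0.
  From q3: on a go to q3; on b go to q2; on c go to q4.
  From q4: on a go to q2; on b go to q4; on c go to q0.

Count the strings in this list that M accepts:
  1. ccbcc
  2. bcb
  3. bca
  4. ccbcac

2

ccbcc: rejected
bcb: accepted
bca: accepted
ccbcac: rejected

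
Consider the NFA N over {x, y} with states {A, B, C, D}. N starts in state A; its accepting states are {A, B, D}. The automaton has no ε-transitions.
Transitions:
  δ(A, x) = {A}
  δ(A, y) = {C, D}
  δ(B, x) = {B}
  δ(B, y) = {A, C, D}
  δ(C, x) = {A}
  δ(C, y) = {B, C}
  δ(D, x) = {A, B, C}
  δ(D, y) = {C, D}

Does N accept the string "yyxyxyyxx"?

accepted

Start: {A}
read y: {C, D}
read y: {B, C, D}
read x: {A, B, C}
read y: {A, B, C, D}
read x: {A, B, C}
read y: {A, B, C, D}
read y: {A, B, C, D}
read x: {A, B, C}
read x: {A, B}
Reachable ∩ accepting = {A, B} — nonempty.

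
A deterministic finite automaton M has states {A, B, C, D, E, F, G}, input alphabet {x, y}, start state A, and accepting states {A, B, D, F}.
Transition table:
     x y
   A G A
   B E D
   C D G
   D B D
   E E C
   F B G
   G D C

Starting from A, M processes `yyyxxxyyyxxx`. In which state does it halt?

E

A --y--> A
A --y--> A
A --y--> A
A --x--> G
G --x--> D
D --x--> B
B --y--> D
D --y--> D
D --y--> D
D --x--> B
B --x--> E
E --x--> E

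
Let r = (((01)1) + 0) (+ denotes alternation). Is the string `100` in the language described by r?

no

Neither ((01)1) nor 0 matches 100.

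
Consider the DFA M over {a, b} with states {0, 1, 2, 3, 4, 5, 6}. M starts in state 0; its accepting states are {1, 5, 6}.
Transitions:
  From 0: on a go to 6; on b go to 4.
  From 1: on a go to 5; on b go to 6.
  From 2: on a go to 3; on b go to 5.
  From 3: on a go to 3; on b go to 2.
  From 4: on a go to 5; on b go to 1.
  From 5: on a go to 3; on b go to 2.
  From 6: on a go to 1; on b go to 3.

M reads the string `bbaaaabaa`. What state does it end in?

3

0 --b--> 4
4 --b--> 1
1 --a--> 5
5 --a--> 3
3 --a--> 3
3 --a--> 3
3 --b--> 2
2 --a--> 3
3 --a--> 3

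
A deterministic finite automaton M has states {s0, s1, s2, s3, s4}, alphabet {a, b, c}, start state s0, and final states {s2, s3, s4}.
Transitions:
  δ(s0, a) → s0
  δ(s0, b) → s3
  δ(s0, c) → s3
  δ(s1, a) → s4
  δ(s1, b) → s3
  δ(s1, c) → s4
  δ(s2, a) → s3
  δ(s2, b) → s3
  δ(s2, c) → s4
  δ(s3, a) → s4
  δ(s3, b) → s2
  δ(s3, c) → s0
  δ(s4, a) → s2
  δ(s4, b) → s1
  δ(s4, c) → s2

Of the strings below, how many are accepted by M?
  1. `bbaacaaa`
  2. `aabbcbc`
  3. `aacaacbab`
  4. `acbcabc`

2

`bbaacaaa`: accepted
`aabbcbc`: accepted
`aacaacbab`: rejected
`acbcabc`: rejected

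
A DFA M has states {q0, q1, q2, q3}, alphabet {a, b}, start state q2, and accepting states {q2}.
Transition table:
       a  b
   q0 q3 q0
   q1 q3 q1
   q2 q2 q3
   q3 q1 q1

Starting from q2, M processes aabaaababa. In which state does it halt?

q3

q2 --a--> q2
q2 --a--> q2
q2 --b--> q3
q3 --a--> q1
q1 --a--> q3
q3 --a--> q1
q1 --b--> q1
q1 --a--> q3
q3 --b--> q1
q1 --a--> q3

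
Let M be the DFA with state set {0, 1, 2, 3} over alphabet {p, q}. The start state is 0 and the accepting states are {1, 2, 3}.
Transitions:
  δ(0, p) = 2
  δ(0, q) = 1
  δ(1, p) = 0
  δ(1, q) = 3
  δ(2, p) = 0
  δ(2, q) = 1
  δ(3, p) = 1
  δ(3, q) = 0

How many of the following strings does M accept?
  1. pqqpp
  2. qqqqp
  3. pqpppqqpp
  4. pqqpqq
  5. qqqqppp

pqqpp: rejected
qqqqp: rejected
pqpppqqpp: rejected
pqqpqq: rejected
qqqqppp: rejected

0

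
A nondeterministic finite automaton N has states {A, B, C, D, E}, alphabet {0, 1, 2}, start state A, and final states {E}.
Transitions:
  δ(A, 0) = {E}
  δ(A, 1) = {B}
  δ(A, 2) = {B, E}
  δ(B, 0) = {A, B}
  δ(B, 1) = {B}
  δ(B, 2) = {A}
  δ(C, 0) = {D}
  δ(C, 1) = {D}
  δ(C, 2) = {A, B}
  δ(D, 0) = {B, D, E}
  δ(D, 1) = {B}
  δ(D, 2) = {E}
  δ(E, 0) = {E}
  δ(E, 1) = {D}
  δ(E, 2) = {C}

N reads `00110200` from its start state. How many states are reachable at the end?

3

Start: {A}
read 0: {E}
read 0: {E}
read 1: {D}
read 1: {B}
read 0: {A, B}
read 2: {A, B, E}
read 0: {A, B, E}
read 0: {A, B, E}
Final reachable set {A, B, E} has 3 states.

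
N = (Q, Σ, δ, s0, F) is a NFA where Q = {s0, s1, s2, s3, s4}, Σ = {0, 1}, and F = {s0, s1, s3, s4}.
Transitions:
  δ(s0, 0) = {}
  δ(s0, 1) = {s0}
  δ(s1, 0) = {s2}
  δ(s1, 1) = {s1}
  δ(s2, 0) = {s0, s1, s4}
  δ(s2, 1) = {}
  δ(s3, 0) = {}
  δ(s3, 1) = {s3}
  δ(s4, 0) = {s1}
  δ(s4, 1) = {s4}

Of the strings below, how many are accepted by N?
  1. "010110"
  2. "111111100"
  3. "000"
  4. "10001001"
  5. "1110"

"010110": rejected
"111111100": rejected
"000": rejected
"10001001": rejected
"1110": rejected

0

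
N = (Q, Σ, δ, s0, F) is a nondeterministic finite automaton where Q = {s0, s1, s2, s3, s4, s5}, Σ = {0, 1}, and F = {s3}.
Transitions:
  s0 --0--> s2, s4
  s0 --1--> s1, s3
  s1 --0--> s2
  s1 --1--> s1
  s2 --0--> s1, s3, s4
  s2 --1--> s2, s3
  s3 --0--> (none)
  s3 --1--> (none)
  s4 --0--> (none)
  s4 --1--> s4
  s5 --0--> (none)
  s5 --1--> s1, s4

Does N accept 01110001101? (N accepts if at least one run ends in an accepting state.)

Start: {s0}
read 0: {s2, s4}
read 1: {s2, s3, s4}
read 1: {s2, s3, s4}
read 1: {s2, s3, s4}
read 0: {s1, s3, s4}
read 0: {s2}
read 0: {s1, s3, s4}
read 1: {s1, s4}
read 1: {s1, s4}
read 0: {s2}
read 1: {s2, s3}
Reachable ∩ accepting = {s3} — nonempty.

accepted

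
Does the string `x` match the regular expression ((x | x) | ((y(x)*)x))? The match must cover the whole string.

yes

The left alternative (x|x) matches x.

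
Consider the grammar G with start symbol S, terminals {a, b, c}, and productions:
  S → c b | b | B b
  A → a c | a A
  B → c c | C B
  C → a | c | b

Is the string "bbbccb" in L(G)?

S ⇒ Bb ⇒ CBb ⇒ bBb ⇒ bCBb ⇒ bbBb ⇒ bbCBb ⇒ bbbBb ⇒ bbbccb

yes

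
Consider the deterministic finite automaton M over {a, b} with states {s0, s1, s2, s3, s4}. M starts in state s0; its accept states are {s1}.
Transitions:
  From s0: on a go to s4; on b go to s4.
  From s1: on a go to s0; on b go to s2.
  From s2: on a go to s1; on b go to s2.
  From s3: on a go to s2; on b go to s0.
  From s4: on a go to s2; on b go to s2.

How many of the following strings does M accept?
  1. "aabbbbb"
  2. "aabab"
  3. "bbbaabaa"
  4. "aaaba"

2

"aabbbbb": rejected
"aabab": rejected
"bbbaabaa": accepted
"aaaba": accepted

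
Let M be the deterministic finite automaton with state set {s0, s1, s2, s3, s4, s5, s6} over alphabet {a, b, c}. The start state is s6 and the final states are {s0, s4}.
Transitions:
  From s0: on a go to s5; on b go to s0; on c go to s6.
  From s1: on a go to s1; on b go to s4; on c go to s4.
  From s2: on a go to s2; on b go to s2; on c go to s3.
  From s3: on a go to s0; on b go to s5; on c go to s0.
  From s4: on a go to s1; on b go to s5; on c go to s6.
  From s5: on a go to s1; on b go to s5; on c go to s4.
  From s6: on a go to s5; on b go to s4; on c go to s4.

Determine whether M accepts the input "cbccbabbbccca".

s6 --c--> s4
s4 --b--> s5
s5 --c--> s4
s4 --c--> s6
s6 --b--> s4
s4 --a--> s1
s1 --b--> s4
s4 --b--> s5
s5 --b--> s5
s5 --c--> s4
s4 --c--> s6
s6 --c--> s4
s4 --a--> s1
End in state s1, which is not an accepting state.

rejected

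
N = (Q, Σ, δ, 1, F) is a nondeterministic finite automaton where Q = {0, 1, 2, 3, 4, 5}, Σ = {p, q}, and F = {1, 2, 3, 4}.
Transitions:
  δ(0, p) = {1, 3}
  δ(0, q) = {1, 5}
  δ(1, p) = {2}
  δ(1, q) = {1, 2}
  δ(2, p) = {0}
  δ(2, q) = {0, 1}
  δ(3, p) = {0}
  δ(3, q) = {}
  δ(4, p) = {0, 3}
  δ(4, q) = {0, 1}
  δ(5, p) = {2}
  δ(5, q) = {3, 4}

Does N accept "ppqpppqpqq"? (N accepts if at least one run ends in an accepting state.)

accepted

Start: {1}
read p: {2}
read p: {0}
read q: {1, 5}
read p: {2}
read p: {0}
read p: {1, 3}
read q: {1, 2}
read p: {0, 2}
read q: {0, 1, 5}
read q: {1, 2, 3, 4, 5}
Reachable ∩ accepting = {1, 2, 3, 4} — nonempty.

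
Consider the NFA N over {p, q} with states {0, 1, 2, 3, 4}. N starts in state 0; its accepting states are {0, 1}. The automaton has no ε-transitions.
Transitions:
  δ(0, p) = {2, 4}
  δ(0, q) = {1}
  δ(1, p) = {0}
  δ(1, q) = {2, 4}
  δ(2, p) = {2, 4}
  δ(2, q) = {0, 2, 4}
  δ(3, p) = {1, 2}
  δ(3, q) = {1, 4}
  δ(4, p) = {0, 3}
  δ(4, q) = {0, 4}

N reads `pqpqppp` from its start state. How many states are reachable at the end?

Start: {0}
read p: {2, 4}
read q: {0, 2, 4}
read p: {0, 2, 3, 4}
read q: {0, 1, 2, 4}
read p: {0, 2, 3, 4}
read p: {0, 1, 2, 3, 4}
read p: {0, 1, 2, 3, 4}
Final reachable set {0, 1, 2, 3, 4} has 5 states.

5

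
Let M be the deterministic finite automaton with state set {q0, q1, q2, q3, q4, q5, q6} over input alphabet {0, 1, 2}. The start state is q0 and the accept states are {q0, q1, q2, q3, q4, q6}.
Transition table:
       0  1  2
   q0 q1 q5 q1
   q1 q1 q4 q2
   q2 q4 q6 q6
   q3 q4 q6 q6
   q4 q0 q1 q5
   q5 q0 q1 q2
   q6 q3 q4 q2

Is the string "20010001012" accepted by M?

accepted

q0 --2--> q1
q1 --0--> q1
q1 --0--> q1
q1 --1--> q4
q4 --0--> q0
q0 --0--> q1
q1 --0--> q1
q1 --1--> q4
q4 --0--> q0
q0 --1--> q5
q5 --2--> q2
End in state q2, which is an accepting state.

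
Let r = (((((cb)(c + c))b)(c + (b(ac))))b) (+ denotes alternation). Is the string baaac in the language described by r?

No split of baaac into u·v has ((((cb)(c+c))b)(c+(b(ac)))) matching u and b matching v.

no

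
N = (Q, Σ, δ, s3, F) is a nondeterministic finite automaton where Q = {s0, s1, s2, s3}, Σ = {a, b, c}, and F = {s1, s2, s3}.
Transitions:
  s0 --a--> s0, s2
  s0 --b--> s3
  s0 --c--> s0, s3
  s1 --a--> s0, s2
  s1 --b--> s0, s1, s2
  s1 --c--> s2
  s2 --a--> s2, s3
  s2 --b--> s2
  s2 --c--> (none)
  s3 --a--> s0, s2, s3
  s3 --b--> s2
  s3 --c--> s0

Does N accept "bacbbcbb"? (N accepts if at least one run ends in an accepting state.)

rejected

Start: {s3}
read b: {s2}
read a: {s2, s3}
read c: {s0}
read b: {s3}
read b: {s2}
read c: {}
The reachable set is empty and stays empty for the remaining 2 symbols.
Reachable ∩ accepting = {} — empty.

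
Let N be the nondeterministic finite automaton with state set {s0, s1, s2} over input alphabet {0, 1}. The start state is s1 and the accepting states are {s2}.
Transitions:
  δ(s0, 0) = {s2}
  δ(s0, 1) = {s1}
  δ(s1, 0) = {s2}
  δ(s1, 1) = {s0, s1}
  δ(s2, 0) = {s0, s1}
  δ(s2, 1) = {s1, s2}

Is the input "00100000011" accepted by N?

Start: {s1}
read 0: {s2}
read 0: {s0, s1}
read 1: {s0, s1}
read 0: {s2}
read 0: {s0, s1}
read 0: {s2}
read 0: {s0, s1}
read 0: {s2}
read 0: {s0, s1}
read 1: {s0, s1}
read 1: {s0, s1}
Reachable ∩ accepting = {} — empty.

rejected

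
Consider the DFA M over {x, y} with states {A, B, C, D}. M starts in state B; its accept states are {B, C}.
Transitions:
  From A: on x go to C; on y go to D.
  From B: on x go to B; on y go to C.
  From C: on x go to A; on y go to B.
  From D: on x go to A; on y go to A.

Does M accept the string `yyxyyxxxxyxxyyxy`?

B --y--> C
C --y--> B
B --x--> B
B --y--> C
C --y--> B
B --x--> B
B --x--> B
B --x--> B
B --x--> B
B --y--> C
C --x--> A
A --x--> C
C --y--> B
B --y--> C
C --x--> A
A --y--> D
End in state D, which is not an accepting state.

rejected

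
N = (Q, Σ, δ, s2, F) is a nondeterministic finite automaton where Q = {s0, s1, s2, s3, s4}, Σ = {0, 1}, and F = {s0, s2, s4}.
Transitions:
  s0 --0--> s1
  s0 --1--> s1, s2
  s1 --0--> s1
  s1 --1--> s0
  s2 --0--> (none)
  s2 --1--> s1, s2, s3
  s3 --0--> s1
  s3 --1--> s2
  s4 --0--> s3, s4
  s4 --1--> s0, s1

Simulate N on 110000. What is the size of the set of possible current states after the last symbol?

Start: {s2}
read 1: {s1, s2, s3}
read 1: {s0, s1, s2, s3}
read 0: {s1}
read 0: {s1}
read 0: {s1}
read 0: {s1}
Final reachable set {s1} has 1 state.

1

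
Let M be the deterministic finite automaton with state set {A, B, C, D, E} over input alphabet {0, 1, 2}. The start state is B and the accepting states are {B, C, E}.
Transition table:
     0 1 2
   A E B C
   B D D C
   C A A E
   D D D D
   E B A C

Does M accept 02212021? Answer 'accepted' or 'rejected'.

B --0--> D
D --2--> D
D --2--> D
D --1--> D
D --2--> D
D --0--> D
D --2--> D
D --1--> D
End in state D, which is not an accepting state.

rejected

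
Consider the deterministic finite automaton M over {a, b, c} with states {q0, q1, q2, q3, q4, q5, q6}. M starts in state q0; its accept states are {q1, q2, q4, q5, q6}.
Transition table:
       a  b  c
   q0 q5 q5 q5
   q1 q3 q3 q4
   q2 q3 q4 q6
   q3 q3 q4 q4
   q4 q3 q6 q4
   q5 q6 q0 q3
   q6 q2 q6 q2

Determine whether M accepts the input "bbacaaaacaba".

q0 --b--> q5
q5 --b--> q0
q0 --a--> q5
q5 --c--> q3
q3 --a--> q3
q3 --a--> q3
q3 --a--> q3
q3 --a--> q3
q3 --c--> q4
q4 --a--> q3
q3 --b--> q4
q4 --a--> q3
End in state q3, which is not an accepting state.

rejected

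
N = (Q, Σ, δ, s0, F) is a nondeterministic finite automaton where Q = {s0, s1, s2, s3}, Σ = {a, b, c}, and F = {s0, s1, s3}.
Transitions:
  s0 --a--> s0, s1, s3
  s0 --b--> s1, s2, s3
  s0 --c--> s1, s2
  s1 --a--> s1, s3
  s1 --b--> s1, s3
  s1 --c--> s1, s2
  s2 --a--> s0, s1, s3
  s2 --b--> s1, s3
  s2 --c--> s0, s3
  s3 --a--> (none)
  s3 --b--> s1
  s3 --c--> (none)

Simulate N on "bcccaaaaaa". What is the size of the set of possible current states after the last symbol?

3

Start: {s0}
read b: {s1, s2, s3}
read c: {s0, s1, s2, s3}
read c: {s0, s1, s2, s3}
read c: {s0, s1, s2, s3}
read a: {s0, s1, s3}
read a: {s0, s1, s3}
read a: {s0, s1, s3}
read a: {s0, s1, s3}
read a: {s0, s1, s3}
read a: {s0, s1, s3}
Final reachable set {s0, s1, s3} has 3 states.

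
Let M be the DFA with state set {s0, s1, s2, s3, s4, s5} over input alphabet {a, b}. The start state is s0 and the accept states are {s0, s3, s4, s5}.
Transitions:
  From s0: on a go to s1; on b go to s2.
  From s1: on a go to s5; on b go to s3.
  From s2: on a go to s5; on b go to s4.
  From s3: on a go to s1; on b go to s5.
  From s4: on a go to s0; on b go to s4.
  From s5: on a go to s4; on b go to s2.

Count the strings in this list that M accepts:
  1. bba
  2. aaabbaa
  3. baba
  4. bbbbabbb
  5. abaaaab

3

bba: accepted
aaabbaa: rejected
baba: accepted
bbbbabbb: accepted
abaaaab: rejected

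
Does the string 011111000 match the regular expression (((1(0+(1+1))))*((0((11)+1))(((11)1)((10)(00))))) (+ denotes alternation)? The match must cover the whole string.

Split as ε·011111000: ((1(0+(1+1))))* matches ε and ((0((11)+1))(((11)1)((10)(00)))) matches 011111000.

yes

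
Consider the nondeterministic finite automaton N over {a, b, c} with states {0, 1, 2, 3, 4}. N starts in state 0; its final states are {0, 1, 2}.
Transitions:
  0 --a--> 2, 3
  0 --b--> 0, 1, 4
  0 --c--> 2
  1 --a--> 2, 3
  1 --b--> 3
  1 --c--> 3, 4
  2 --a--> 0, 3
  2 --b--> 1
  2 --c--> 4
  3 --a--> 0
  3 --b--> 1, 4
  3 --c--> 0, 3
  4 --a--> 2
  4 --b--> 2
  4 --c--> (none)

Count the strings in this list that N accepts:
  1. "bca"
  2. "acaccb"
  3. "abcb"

"bca": accepted
"acaccb": accepted
"abcb": accepted

3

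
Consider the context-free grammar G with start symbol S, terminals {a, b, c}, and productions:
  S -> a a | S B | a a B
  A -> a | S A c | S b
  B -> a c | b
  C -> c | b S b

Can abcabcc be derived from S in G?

no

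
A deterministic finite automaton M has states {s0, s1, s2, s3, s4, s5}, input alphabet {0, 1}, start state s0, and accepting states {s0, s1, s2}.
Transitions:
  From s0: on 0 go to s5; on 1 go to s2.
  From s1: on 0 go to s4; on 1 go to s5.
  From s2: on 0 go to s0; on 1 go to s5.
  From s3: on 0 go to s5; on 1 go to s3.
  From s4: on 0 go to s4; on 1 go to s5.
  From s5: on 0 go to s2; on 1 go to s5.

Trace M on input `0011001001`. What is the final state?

s5

s0 --0--> s5
s5 --0--> s2
s2 --1--> s5
s5 --1--> s5
s5 --0--> s2
s2 --0--> s0
s0 --1--> s2
s2 --0--> s0
s0 --0--> s5
s5 --1--> s5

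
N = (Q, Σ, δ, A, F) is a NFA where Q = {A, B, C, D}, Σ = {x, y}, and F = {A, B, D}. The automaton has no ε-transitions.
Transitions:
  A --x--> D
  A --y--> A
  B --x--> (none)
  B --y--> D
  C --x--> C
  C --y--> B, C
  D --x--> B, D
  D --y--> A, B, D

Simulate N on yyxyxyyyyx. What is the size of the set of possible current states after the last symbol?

2

Start: {A}
read y: {A}
read y: {A}
read x: {D}
read y: {A, B, D}
read x: {B, D}
read y: {A, B, D}
read y: {A, B, D}
read y: {A, B, D}
read y: {A, B, D}
read x: {B, D}
Final reachable set {B, D} has 2 states.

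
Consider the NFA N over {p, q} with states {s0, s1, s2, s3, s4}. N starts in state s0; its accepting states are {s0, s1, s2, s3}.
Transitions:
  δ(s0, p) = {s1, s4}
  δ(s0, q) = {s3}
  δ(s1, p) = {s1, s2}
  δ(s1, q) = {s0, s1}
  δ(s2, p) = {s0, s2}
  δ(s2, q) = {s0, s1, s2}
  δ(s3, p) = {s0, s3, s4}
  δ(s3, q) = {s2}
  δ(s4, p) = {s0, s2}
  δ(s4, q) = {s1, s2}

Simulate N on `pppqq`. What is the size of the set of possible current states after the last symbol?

Start: {s0}
read p: {s1, s4}
read p: {s0, s1, s2}
read p: {s0, s1, s2, s4}
read q: {s0, s1, s2, s3}
read q: {s0, s1, s2, s3}
Final reachable set {s0, s1, s2, s3} has 4 states.

4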